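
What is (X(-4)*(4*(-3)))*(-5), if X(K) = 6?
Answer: 360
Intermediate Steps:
(X(-4)*(4*(-3)))*(-5) = (6*(4*(-3)))*(-5) = (6*(-12))*(-5) = -72*(-5) = 360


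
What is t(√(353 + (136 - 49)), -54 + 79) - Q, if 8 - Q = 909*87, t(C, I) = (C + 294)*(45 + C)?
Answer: 92745 + 678*√110 ≈ 99856.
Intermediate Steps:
t(C, I) = (45 + C)*(294 + C) (t(C, I) = (294 + C)*(45 + C) = (45 + C)*(294 + C))
Q = -79075 (Q = 8 - 909*87 = 8 - 1*79083 = 8 - 79083 = -79075)
t(√(353 + (136 - 49)), -54 + 79) - Q = (13230 + (√(353 + (136 - 49)))² + 339*√(353 + (136 - 49))) - 1*(-79075) = (13230 + (√(353 + 87))² + 339*√(353 + 87)) + 79075 = (13230 + (√440)² + 339*√440) + 79075 = (13230 + (2*√110)² + 339*(2*√110)) + 79075 = (13230 + 440 + 678*√110) + 79075 = (13670 + 678*√110) + 79075 = 92745 + 678*√110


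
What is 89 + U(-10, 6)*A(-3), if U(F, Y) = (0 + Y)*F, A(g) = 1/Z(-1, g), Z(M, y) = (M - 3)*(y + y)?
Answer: 173/2 ≈ 86.500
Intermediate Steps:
Z(M, y) = 2*y*(-3 + M) (Z(M, y) = (-3 + M)*(2*y) = 2*y*(-3 + M))
A(g) = -1/(8*g) (A(g) = 1/(2*g*(-3 - 1)) = 1/(2*g*(-4)) = 1/(-8*g) = -1/(8*g))
U(F, Y) = F*Y (U(F, Y) = Y*F = F*Y)
89 + U(-10, 6)*A(-3) = 89 + (-10*6)*(-1/8/(-3)) = 89 - (-15)*(-1)/(2*3) = 89 - 60*1/24 = 89 - 5/2 = 173/2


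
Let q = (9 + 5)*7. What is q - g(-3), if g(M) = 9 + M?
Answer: 92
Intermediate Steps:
q = 98 (q = 14*7 = 98)
q - g(-3) = 98 - (9 - 3) = 98 - 1*6 = 98 - 6 = 92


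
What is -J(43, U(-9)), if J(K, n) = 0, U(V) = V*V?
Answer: 0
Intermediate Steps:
U(V) = V²
-J(43, U(-9)) = -1*0 = 0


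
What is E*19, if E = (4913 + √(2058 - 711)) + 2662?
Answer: 143925 + 19*√1347 ≈ 1.4462e+5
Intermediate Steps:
E = 7575 + √1347 (E = (4913 + √1347) + 2662 = 7575 + √1347 ≈ 7611.7)
E*19 = (7575 + √1347)*19 = 143925 + 19*√1347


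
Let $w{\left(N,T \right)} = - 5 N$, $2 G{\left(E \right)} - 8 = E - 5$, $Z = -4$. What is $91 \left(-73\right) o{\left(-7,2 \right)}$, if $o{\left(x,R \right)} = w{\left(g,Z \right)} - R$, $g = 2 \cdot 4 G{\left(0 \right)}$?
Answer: $411866$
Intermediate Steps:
$G{\left(E \right)} = \frac{3}{2} + \frac{E}{2}$ ($G{\left(E \right)} = 4 + \frac{E - 5}{2} = 4 + \frac{-5 + E}{2} = 4 + \left(- \frac{5}{2} + \frac{E}{2}\right) = \frac{3}{2} + \frac{E}{2}$)
$g = 12$ ($g = 2 \cdot 4 \left(\frac{3}{2} + \frac{1}{2} \cdot 0\right) = 8 \left(\frac{3}{2} + 0\right) = 8 \cdot \frac{3}{2} = 12$)
$o{\left(x,R \right)} = -60 - R$ ($o{\left(x,R \right)} = \left(-5\right) 12 - R = -60 - R$)
$91 \left(-73\right) o{\left(-7,2 \right)} = 91 \left(-73\right) \left(-60 - 2\right) = - 6643 \left(-60 - 2\right) = \left(-6643\right) \left(-62\right) = 411866$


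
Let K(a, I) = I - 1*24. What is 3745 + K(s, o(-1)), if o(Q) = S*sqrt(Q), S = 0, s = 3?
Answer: 3721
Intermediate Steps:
o(Q) = 0 (o(Q) = 0*sqrt(Q) = 0)
K(a, I) = -24 + I (K(a, I) = I - 24 = -24 + I)
3745 + K(s, o(-1)) = 3745 + (-24 + 0) = 3745 - 24 = 3721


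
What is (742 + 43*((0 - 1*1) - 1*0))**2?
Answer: 488601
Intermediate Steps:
(742 + 43*((0 - 1*1) - 1*0))**2 = (742 + 43*((0 - 1) + 0))**2 = (742 + 43*(-1 + 0))**2 = (742 + 43*(-1))**2 = (742 - 43)**2 = 699**2 = 488601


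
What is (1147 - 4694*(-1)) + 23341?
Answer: 29182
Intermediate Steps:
(1147 - 4694*(-1)) + 23341 = (1147 + 4694) + 23341 = 5841 + 23341 = 29182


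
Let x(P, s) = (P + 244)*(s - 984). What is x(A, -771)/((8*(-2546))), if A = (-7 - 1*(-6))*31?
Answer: 373815/20368 ≈ 18.353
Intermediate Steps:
A = -31 (A = (-7 + 6)*31 = -1*31 = -31)
x(P, s) = (-984 + s)*(244 + P) (x(P, s) = (244 + P)*(-984 + s) = (-984 + s)*(244 + P))
x(A, -771)/((8*(-2546))) = (-240096 - 984*(-31) + 244*(-771) - 31*(-771))/((8*(-2546))) = (-240096 + 30504 - 188124 + 23901)/(-20368) = -373815*(-1/20368) = 373815/20368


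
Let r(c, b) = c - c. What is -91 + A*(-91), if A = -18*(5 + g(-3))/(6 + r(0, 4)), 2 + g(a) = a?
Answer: -91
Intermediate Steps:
r(c, b) = 0
g(a) = -2 + a
A = 0 (A = -18*(5 + (-2 - 3))/(6 + 0) = -18*(5 - 5)/6 = -0/6 = -18*0 = 0)
-91 + A*(-91) = -91 + 0*(-91) = -91 + 0 = -91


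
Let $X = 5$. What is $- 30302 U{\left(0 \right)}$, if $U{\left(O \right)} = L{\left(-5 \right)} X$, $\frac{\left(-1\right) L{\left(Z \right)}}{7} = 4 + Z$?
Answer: $-1060570$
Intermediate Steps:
$L{\left(Z \right)} = -28 - 7 Z$ ($L{\left(Z \right)} = - 7 \left(4 + Z\right) = -28 - 7 Z$)
$U{\left(O \right)} = 35$ ($U{\left(O \right)} = \left(-28 - -35\right) 5 = \left(-28 + 35\right) 5 = 7 \cdot 5 = 35$)
$- 30302 U{\left(0 \right)} = \left(-30302\right) 35 = -1060570$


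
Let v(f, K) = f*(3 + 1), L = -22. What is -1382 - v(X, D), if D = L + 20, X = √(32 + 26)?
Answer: -1382 - 4*√58 ≈ -1412.5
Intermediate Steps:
X = √58 ≈ 7.6158
D = -2 (D = -22 + 20 = -2)
v(f, K) = 4*f (v(f, K) = f*4 = 4*f)
-1382 - v(X, D) = -1382 - 4*√58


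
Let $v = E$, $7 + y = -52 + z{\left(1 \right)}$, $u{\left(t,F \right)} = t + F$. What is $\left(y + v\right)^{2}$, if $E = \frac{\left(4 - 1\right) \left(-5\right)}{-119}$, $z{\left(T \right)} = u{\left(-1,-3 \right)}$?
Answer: $\frac{55980324}{14161} \approx 3953.1$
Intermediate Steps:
$u{\left(t,F \right)} = F + t$
$z{\left(T \right)} = -4$ ($z{\left(T \right)} = -3 - 1 = -4$)
$y = -63$ ($y = -7 - 56 = -63$)
$E = \frac{15}{119}$ ($E = 3 \left(-5\right) \left(- \frac{1}{119}\right) = \left(-15\right) \left(- \frac{1}{119}\right) = \frac{15}{119} \approx 0.12605$)
$v = \frac{15}{119} \approx 0.12605$
$\left(y + v\right)^{2} = \left(-63 + \frac{15}{119}\right)^{2} = \left(- \frac{7482}{119}\right)^{2} = \frac{55980324}{14161}$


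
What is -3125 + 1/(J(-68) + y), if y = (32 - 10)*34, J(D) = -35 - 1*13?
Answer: -2187499/700 ≈ -3125.0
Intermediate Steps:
J(D) = -48 (J(D) = -35 - 13 = -48)
y = 748 (y = 22*34 = 748)
-3125 + 1/(J(-68) + y) = -3125 + 1/(-48 + 748) = -3125 + 1/700 = -2187499/700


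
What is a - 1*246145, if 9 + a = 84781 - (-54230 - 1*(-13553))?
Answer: -120696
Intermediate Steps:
a = 125449 (a = -9 + (84781 - (-54230 - 1*(-13553))) = -9 + (84781 - (-54230 + 13553)) = -9 + (84781 - 1*(-40677)) = -9 + (84781 + 40677) = -9 + 125458 = 125449)
a - 1*246145 = 125449 - 1*246145 = 125449 - 246145 = -120696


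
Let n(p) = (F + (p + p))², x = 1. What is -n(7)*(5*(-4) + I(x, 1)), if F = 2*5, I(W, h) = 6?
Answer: 8064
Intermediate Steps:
F = 10
n(p) = (10 + 2*p)² (n(p) = (10 + (p + p))² = (10 + 2*p)²)
-n(7)*(5*(-4) + I(x, 1)) = -4*(5 + 7)²*(5*(-4) + 6) = -4*12²*(-20 + 6) = -4*144*(-14) = -576*(-14) = -1*(-8064) = 8064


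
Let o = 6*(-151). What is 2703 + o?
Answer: 1797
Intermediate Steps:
o = -906
2703 + o = 2703 - 906 = 1797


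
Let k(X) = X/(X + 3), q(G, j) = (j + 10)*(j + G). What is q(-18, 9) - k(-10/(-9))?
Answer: -6337/37 ≈ -171.27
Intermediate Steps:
q(G, j) = (10 + j)*(G + j)
k(X) = X/(3 + X)
q(-18, 9) - k(-10/(-9)) = (9² + 10*(-18) + 10*9 - 18*9) - (-10/(-9))/(3 - 10/(-9)) = (81 - 180 + 90 - 162) - (-10*(-⅑))/(3 - 10*(-⅑)) = -171 - 10/(9*(3 + 10/9)) = -171 - 10/(9*37/9) = -171 - 10*9/(9*37) = -171 - 1*10/37 = -171 - 10/37 = -6337/37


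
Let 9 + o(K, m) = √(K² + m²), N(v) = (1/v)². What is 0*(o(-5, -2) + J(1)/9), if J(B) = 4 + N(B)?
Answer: 0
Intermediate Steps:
N(v) = v⁻²
o(K, m) = -9 + √(K² + m²)
J(B) = 4 + B⁻²
0*(o(-5, -2) + J(1)/9) = 0*((-9 + √((-5)² + (-2)²)) + (4 + 1⁻²)/9) = 0*((-9 + √(25 + 4)) + (4 + 1)*(⅑)) = 0*((-9 + √29) + 5*(⅑)) = 0*((-9 + √29) + 5/9) = 0*(-76/9 + √29) = 0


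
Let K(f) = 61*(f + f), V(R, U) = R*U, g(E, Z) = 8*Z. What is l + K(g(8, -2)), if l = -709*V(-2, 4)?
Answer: 3720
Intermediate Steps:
K(f) = 122*f (K(f) = 61*(2*f) = 122*f)
l = 5672 (l = -(-1418)*4 = -709*(-8) = 5672)
l + K(g(8, -2)) = 5672 + 122*(8*(-2)) = 5672 + 122*(-16) = 5672 - 1952 = 3720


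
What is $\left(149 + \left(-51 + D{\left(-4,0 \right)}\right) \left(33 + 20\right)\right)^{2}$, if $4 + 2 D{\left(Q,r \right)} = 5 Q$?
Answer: $10176100$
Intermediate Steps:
$D{\left(Q,r \right)} = -2 + \frac{5 Q}{2}$
$\left(149 + \left(-51 + D{\left(-4,0 \right)}\right) \left(33 + 20\right)\right)^{2} = \left(149 + \left(-51 + \left(-2 + \frac{5}{2} \left(-4\right)\right)\right) \left(33 + 20\right)\right)^{2} = \left(149 + \left(-51 - 12\right) 53\right)^{2} = \left(149 - 3339\right)^{2} = \left(-3190\right)^{2} = 10176100$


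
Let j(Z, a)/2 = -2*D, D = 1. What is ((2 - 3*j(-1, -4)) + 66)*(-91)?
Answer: -7280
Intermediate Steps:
j(Z, a) = -4 (j(Z, a) = 2*(-2*1) = 2*(-2) = -4)
((2 - 3*j(-1, -4)) + 66)*(-91) = ((2 - 3*(-4)) + 66)*(-91) = ((2 + 12) + 66)*(-91) = (14 + 66)*(-91) = 80*(-91) = -7280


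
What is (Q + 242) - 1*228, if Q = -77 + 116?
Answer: 53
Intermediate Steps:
Q = 39
(Q + 242) - 1*228 = (39 + 242) - 1*228 = 281 - 228 = 53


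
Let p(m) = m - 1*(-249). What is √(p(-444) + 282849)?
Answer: 3*√31406 ≈ 531.65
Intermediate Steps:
p(m) = 249 + m (p(m) = m + 249 = 249 + m)
√(p(-444) + 282849) = √((249 - 444) + 282849) = √(-195 + 282849) = √282654 = 3*√31406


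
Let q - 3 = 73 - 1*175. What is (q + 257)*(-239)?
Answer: -37762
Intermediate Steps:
q = -99 (q = 3 + (73 - 1*175) = 3 + (73 - 175) = 3 - 102 = -99)
(q + 257)*(-239) = (-99 + 257)*(-239) = 158*(-239) = -37762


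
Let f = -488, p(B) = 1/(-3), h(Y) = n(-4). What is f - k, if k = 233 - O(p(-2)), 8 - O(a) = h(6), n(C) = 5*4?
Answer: -733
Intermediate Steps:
n(C) = 20
h(Y) = 20
p(B) = -⅓
O(a) = -12 (O(a) = 8 - 1*20 = 8 - 20 = -12)
k = 245 (k = 233 - 1*(-12) = 233 + 12 = 245)
f - k = -488 - 1*245 = -488 - 245 = -733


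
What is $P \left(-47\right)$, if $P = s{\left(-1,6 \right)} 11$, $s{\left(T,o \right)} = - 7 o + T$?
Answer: $22231$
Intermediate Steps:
$s{\left(T,o \right)} = T - 7 o$
$P = -473$ ($P = \left(-1 - 42\right) 11 = \left(-43\right) 11 = -473$)
$P \left(-47\right) = \left(-473\right) \left(-47\right) = 22231$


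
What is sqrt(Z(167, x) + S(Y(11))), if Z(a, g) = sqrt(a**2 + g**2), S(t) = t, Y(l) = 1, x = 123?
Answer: sqrt(1 + sqrt(43018)) ≈ 14.436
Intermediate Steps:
sqrt(Z(167, x) + S(Y(11))) = sqrt(sqrt(167**2 + 123**2) + 1) = sqrt(sqrt(27889 + 15129) + 1) = sqrt(sqrt(43018) + 1) = sqrt(1 + sqrt(43018))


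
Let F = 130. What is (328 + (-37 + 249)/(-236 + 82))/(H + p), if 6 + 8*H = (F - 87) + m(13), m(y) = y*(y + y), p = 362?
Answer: 201200/251867 ≈ 0.79883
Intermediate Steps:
m(y) = 2*y² (m(y) = y*(2*y) = 2*y²)
H = 375/8 (H = -¾ + ((130 - 87) + 2*13²)/8 = -¾ + (43 + 2*169)/8 = -¾ + (43 + 338)/8 = -¾ + (⅛)*381 = -¾ + 381/8 = 375/8 ≈ 46.875)
(328 + (-37 + 249)/(-236 + 82))/(H + p) = (328 + (-37 + 249)/(-236 + 82))/(375/8 + 362) = (328 + 212/(-154))/(3271/8) = (328 + 212*(-1/154))*(8/3271) = (328 - 106/77)*(8/3271) = (25150/77)*(8/3271) = 201200/251867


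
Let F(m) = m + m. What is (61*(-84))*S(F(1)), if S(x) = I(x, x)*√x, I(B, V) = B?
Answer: -10248*√2 ≈ -14493.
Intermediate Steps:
F(m) = 2*m
S(x) = x^(3/2) (S(x) = x*√x = x^(3/2))
(61*(-84))*S(F(1)) = (61*(-84))*(2*1)^(3/2) = -10248*√2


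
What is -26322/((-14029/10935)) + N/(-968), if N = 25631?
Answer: 278260898461/13580072 ≈ 20490.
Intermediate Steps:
-26322/((-14029/10935)) + N/(-968) = -26322/((-14029/10935)) + 25631/(-968) = -26322/((-14029*1/10935)) + 25631*(-1/968) = -26322/(-14029/10935) - 25631/968 = -26322*(-10935/14029) - 25631/968 = 287831070/14029 - 25631/968 = 278260898461/13580072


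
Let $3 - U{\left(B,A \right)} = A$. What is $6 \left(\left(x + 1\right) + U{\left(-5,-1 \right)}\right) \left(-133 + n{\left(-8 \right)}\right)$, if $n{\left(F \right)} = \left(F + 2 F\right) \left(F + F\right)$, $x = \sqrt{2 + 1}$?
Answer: $7530 + 1506 \sqrt{3} \approx 10138.0$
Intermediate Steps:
$U{\left(B,A \right)} = 3 - A$
$x = \sqrt{3} \approx 1.732$
$n{\left(F \right)} = 6 F^{2}$ ($n{\left(F \right)} = 3 F 2 F = 6 F^{2}$)
$6 \left(\left(x + 1\right) + U{\left(-5,-1 \right)}\right) \left(-133 + n{\left(-8 \right)}\right) = 6 \left(\left(\sqrt{3} + 1\right) + \left(3 - -1\right)\right) \left(-133 + 6 \left(-8\right)^{2}\right) = 6 \left(\left(1 + \sqrt{3}\right) + \left(3 + 1\right)\right) \left(-133 + 6 \cdot 64\right) = 6 \left(\left(1 + \sqrt{3}\right) + 4\right) \left(-133 + 384\right) = 6 \left(5 + \sqrt{3}\right) 251 = \left(30 + 6 \sqrt{3}\right) 251 = 7530 + 1506 \sqrt{3}$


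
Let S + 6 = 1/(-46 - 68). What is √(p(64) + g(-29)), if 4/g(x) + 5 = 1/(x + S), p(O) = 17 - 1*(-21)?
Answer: 9*√184996042/20069 ≈ 6.0996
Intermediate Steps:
S = -685/114 (S = -6 + 1/(-46 - 68) = -6 + 1/(-114) = -6 - 1/114 = -685/114 ≈ -6.0088)
p(O) = 38 (p(O) = 17 + 21 = 38)
g(x) = 4/(-5 + 1/(-685/114 + x)) (g(x) = 4/(-5 + 1/(x - 685/114)) = 4/(-5 + 1/(-685/114 + x)))
√(p(64) + g(-29)) = √(38 + 4*(685 - 114*(-29))/(-3539 + 570*(-29))) = √(38 + 4*(685 + 3306)/(-3539 - 16530)) = √(38 + 4*3991/(-20069)) = √(38 + 4*(-1/20069)*3991) = √(38 - 15964/20069) = √(746658/20069) = 9*√184996042/20069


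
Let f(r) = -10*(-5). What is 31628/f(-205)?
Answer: 15814/25 ≈ 632.56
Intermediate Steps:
f(r) = 50
31628/f(-205) = 31628/50 = 31628*(1/50) = 15814/25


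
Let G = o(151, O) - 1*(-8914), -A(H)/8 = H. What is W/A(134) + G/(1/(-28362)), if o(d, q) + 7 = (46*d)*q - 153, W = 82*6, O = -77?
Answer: 3998803305285/268 ≈ 1.4921e+10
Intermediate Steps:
A(H) = -8*H
W = 492
o(d, q) = -160 + 46*d*q (o(d, q) = -7 + ((46*d)*q - 153) = -7 + (46*d*q - 153) = -7 + (-153 + 46*d*q) = -160 + 46*d*q)
G = -526088 (G = (-160 + 46*151*(-77)) - 1*(-8914) = (-160 - 534842) + 8914 = -535002 + 8914 = -526088)
W/A(134) + G/(1/(-28362)) = 492/((-8*134)) - 526088/(1/(-28362)) = 492/(-1072) - 526088/(-1/28362) = 492*(-1/1072) - 526088*(-28362) = -123/268 + 14920907856 = 3998803305285/268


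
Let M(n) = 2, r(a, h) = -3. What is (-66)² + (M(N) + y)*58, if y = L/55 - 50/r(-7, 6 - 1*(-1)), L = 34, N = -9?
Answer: 903296/165 ≈ 5474.5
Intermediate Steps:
y = 2852/165 (y = 34/55 - 50/(-3) = 34*(1/55) - 50*(-⅓) = 34/55 + 50/3 = 2852/165 ≈ 17.285)
(-66)² + (M(N) + y)*58 = (-66)² + (2 + 2852/165)*58 = 4356 + (3182/165)*58 = 4356 + 184556/165 = 903296/165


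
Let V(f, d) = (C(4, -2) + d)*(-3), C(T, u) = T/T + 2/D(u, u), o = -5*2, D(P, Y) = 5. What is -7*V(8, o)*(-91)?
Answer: 82173/5 ≈ 16435.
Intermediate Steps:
o = -10
C(T, u) = 7/5 (C(T, u) = T/T + 2/5 = 1 + 2*(⅕) = 1 + ⅖ = 7/5)
V(f, d) = -21/5 - 3*d (V(f, d) = (7/5 + d)*(-3) = -21/5 - 3*d)
-7*V(8, o)*(-91) = -7*(-21/5 - 3*(-10))*(-91) = -7*(-21/5 + 30)*(-91) = -7*129/5*(-91) = -903/5*(-91) = 82173/5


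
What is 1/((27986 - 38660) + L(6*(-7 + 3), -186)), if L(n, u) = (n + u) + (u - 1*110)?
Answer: -1/11180 ≈ -8.9445e-5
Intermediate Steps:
L(n, u) = -110 + n + 2*u (L(n, u) = (n + u) + (u - 110) = (n + u) + (-110 + u) = -110 + n + 2*u)
1/((27986 - 38660) + L(6*(-7 + 3), -186)) = 1/((27986 - 38660) + (-110 + 6*(-7 + 3) + 2*(-186))) = 1/(-10674 + (-110 + 6*(-4) - 372)) = 1/(-10674 + (-110 - 24 - 372)) = 1/(-10674 - 506) = 1/(-11180) = -1/11180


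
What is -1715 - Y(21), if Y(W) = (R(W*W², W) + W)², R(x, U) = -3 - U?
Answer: -1724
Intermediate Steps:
Y(W) = 9 (Y(W) = ((-3 - W) + W)² = (-3)² = 9)
-1715 - Y(21) = -1715 - 1*9 = -1715 - 9 = -1724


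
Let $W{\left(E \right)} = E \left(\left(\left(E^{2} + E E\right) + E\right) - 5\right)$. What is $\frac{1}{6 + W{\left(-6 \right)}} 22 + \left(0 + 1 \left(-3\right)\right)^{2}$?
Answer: $\frac{1609}{180} \approx 8.9389$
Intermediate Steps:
$W{\left(E \right)} = E \left(-5 + E + 2 E^{2}\right)$ ($W{\left(E \right)} = E \left(\left(\left(E^{2} + E^{2}\right) + E\right) - 5\right) = E \left(\left(2 E^{2} + E\right) - 5\right) = E \left(\left(E + 2 E^{2}\right) - 5\right) = E \left(-5 + E + 2 E^{2}\right)$)
$\frac{1}{6 + W{\left(-6 \right)}} 22 + \left(0 + 1 \left(-3\right)\right)^{2} = \frac{1}{6 - 6 \left(-5 - 6 + 2 \left(-6\right)^{2}\right)} 22 + \left(0 + 1 \left(-3\right)\right)^{2} = \frac{1}{6 - 6 \left(-5 - 6 + 2 \cdot 36\right)} 22 + \left(0 - 3\right)^{2} = \frac{1}{6 - 6 \left(-5 - 6 + 72\right)} 22 + \left(-3\right)^{2} = \frac{1}{6 - 366} \cdot 22 + 9 = \frac{1}{-360} \cdot 22 + 9 = \left(- \frac{1}{360}\right) 22 + 9 = - \frac{11}{180} + 9 = \frac{1609}{180}$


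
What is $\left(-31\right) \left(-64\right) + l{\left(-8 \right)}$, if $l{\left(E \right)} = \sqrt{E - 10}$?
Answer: $1984 + 3 i \sqrt{2} \approx 1984.0 + 4.2426 i$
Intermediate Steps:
$l{\left(E \right)} = \sqrt{-10 + E}$
$\left(-31\right) \left(-64\right) + l{\left(-8 \right)} = \left(-31\right) \left(-64\right) + \sqrt{-10 - 8} = 1984 + \sqrt{-18} = 1984 + 3 i \sqrt{2}$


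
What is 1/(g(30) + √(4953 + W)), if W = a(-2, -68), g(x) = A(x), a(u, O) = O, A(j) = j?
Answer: -6/797 + √4885/3985 ≈ 0.010011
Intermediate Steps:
g(x) = x
W = -68
1/(g(30) + √(4953 + W)) = 1/(30 + √(4953 - 68)) = 1/(30 + √4885)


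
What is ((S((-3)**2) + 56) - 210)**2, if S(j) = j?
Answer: 21025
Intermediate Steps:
((S((-3)**2) + 56) - 210)**2 = (((-3)**2 + 56) - 210)**2 = ((9 + 56) - 210)**2 = (65 - 210)**2 = (-145)**2 = 21025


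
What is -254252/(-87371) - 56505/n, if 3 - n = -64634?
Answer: 11497188169/5647399327 ≈ 2.0358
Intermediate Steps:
n = 64637 (n = 3 - 1*(-64634) = 3 + 64634 = 64637)
-254252/(-87371) - 56505/n = -254252/(-87371) - 56505/64637 = -254252*(-1/87371) - 56505*1/64637 = 254252/87371 - 56505/64637 = 11497188169/5647399327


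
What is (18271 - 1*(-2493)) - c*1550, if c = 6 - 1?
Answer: 13014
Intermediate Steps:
c = 5
(18271 - 1*(-2493)) - c*1550 = (18271 - 1*(-2493)) - 5*1550 = (18271 + 2493) - 1*7750 = 20764 - 7750 = 13014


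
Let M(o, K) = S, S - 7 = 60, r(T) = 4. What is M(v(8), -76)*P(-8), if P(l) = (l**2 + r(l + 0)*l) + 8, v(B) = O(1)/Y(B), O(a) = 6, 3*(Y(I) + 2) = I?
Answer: 2680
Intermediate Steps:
Y(I) = -2 + I/3
v(B) = 6/(-2 + B/3)
S = 67 (S = 7 + 60 = 67)
M(o, K) = 67
P(l) = 8 + l**2 + 4*l (P(l) = (l**2 + 4*l) + 8 = 8 + l**2 + 4*l)
M(v(8), -76)*P(-8) = 67*(8 + (-8)**2 + 4*(-8)) = 67*(8 + 64 - 32) = 67*40 = 2680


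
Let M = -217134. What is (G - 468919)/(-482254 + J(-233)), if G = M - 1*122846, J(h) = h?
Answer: 269633/160829 ≈ 1.6765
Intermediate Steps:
G = -339980 (G = -217134 - 1*122846 = -217134 - 122846 = -339980)
(G - 468919)/(-482254 + J(-233)) = (-339980 - 468919)/(-482254 - 233) = -808899/(-482487) = -808899*(-1/482487) = 269633/160829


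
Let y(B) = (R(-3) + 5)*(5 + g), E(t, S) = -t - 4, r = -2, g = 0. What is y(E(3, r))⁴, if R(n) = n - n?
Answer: 390625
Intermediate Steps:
R(n) = 0
E(t, S) = -4 - t
y(B) = 25 (y(B) = (0 + 5)*(5 + 0) = 5*5 = 25)
y(E(3, r))⁴ = 25⁴ = 390625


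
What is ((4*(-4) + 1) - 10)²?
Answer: 625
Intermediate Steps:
((4*(-4) + 1) - 10)² = ((-16 + 1) - 10)² = (-15 - 10)² = (-25)² = 625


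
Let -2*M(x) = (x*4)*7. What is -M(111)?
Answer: 1554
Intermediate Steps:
M(x) = -14*x (M(x) = -x*4*7/2 = -4*x*7/2 = -14*x)
-M(111) = -(-14)*111 = -1*(-1554) = 1554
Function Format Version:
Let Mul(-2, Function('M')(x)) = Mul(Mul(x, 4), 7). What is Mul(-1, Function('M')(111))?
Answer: 1554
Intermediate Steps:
Function('M')(x) = Mul(-14, x) (Function('M')(x) = Mul(Rational(-1, 2), Mul(Mul(x, 4), 7)) = Mul(Rational(-1, 2), Mul(Mul(4, x), 7)) = Mul(Rational(-1, 2), Mul(28, x)) = Mul(-14, x))
Mul(-1, Function('M')(111)) = Mul(-1, Mul(-14, 111)) = Mul(-1, -1554) = 1554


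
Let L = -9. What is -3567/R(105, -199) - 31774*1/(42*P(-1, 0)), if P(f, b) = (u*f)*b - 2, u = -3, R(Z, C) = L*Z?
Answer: 240683/630 ≈ 382.04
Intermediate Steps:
R(Z, C) = -9*Z
P(f, b) = -2 - 3*b*f (P(f, b) = (-3*f)*b - 2 = -3*b*f - 2 = -2 - 3*b*f)
-3567/R(105, -199) - 31774*1/(42*P(-1, 0)) = -3567/((-9*105)) - 31774*1/(42*(-2 - 3*0*(-1))) = -3567/(-945) - 31774*1/(42*(-2 + 0)) = -3567*(-1/945) - 31774/(-3*(-2)*(-14)) = 1189/315 - 31774/(6*(-14)) = 1189/315 - 31774/(-84) = 1189/315 - 31774*(-1/84) = 1189/315 + 15887/42 = 240683/630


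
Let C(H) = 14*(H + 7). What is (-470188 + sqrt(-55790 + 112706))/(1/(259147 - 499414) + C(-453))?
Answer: 112970660196/1500227149 - 1441602*sqrt(1581)/1500227149 ≈ 75.264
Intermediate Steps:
C(H) = 98 + 14*H (C(H) = 14*(7 + H) = 98 + 14*H)
(-470188 + sqrt(-55790 + 112706))/(1/(259147 - 499414) + C(-453)) = (-470188 + sqrt(-55790 + 112706))/(1/(259147 - 499414) + (98 + 14*(-453))) = (-470188 + sqrt(56916))/(1/(-240267) + (98 - 6342)) = (-470188 + 6*sqrt(1581))/(-1/240267 - 6244) = (-470188 + 6*sqrt(1581))/(-1500227149/240267) = (-470188 + 6*sqrt(1581))*(-240267/1500227149) = 112970660196/1500227149 - 1441602*sqrt(1581)/1500227149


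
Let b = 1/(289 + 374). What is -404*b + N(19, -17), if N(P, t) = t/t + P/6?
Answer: 4717/1326 ≈ 3.5573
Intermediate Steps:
b = 1/663 ≈ 0.0015083
N(P, t) = 1 + P/6 (N(P, t) = 1 + P*(⅙) = 1 + P/6)
-404*b + N(19, -17) = -404*1/663 + (1 + (⅙)*19) = -404/663 + (1 + 19/6) = -404/663 + 25/6 = 4717/1326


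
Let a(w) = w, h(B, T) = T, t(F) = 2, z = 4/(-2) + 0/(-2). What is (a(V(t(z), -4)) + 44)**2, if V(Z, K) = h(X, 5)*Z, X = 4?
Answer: 2916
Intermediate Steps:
z = -2 (z = 4*(-1/2) + 0*(-1/2) = -2 + 0 = -2)
V(Z, K) = 5*Z
(a(V(t(z), -4)) + 44)**2 = (5*2 + 44)**2 = (10 + 44)**2 = 54**2 = 2916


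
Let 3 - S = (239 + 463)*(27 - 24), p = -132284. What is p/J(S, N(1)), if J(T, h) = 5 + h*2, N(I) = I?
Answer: -132284/7 ≈ -18898.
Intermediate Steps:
S = -2103 (S = 3 - (239 + 463)*(27 - 24) = 3 - 702*3 = 3 - 1*2106 = 3 - 2106 = -2103)
J(T, h) = 5 + 2*h
p/J(S, N(1)) = -132284/(5 + 2*1) = -132284/(5 + 2) = -132284/7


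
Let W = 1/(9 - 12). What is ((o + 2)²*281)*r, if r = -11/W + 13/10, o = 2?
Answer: 771064/5 ≈ 1.5421e+5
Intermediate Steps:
W = -⅓ (W = 1/(-3) = -⅓ ≈ -0.33333)
r = 343/10 (r = -11/(-⅓) + 13/10 = -11*(-3) + 13*(⅒) = 33 + 13/10 = 343/10 ≈ 34.300)
((o + 2)²*281)*r = ((2 + 2)²*281)*(343/10) = (4²*281)*(343/10) = (16*281)*(343/10) = 4496*(343/10) = 771064/5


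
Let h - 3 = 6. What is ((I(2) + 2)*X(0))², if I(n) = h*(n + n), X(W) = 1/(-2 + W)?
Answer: 361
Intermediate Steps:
h = 9 (h = 3 + 6 = 9)
I(n) = 18*n (I(n) = 9*(n + n) = 9*(2*n) = 18*n)
((I(2) + 2)*X(0))² = ((18*2 + 2)/(-2 + 0))² = ((36 + 2)/(-2))² = (38*(-½))² = (-19)² = 361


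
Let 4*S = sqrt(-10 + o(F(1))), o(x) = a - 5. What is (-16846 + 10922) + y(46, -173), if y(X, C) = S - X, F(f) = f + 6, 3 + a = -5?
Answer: -5970 + I*sqrt(23)/4 ≈ -5970.0 + 1.199*I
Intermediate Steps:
a = -8 (a = -3 - 5 = -8)
F(f) = 6 + f
o(x) = -13 (o(x) = -8 - 5 = -13)
S = I*sqrt(23)/4 (S = sqrt(-10 - 13)/4 = sqrt(-23)/4 = (I*sqrt(23))/4 = I*sqrt(23)/4 ≈ 1.199*I)
y(X, C) = -X + I*sqrt(23)/4 (y(X, C) = I*sqrt(23)/4 - X = -X + I*sqrt(23)/4)
(-16846 + 10922) + y(46, -173) = (-16846 + 10922) + (-1*46 + I*sqrt(23)/4) = -5924 + (-46 + I*sqrt(23)/4) = -5970 + I*sqrt(23)/4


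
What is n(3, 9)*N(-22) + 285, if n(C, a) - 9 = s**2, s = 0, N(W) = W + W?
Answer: -111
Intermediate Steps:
N(W) = 2*W
n(C, a) = 9 (n(C, a) = 9 + 0**2 = 9 + 0 = 9)
n(3, 9)*N(-22) + 285 = 9*(2*(-22)) + 285 = 9*(-44) + 285 = -396 + 285 = -111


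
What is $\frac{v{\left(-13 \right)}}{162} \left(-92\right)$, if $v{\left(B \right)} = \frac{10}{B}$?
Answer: $\frac{460}{1053} \approx 0.43685$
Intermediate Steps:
$\frac{v{\left(-13 \right)}}{162} \left(-92\right) = \frac{10 \frac{1}{-13}}{162} \left(-92\right) = \frac{10 \left(- \frac{1}{13}\right)}{162} \left(-92\right) = \frac{1}{162} \left(- \frac{10}{13}\right) \left(-92\right) = \left(- \frac{5}{1053}\right) \left(-92\right) = \frac{460}{1053}$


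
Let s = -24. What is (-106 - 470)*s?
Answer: 13824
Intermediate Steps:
(-106 - 470)*s = (-106 - 470)*(-24) = -576*(-24) = 13824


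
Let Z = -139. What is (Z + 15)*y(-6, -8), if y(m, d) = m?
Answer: 744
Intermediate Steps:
(Z + 15)*y(-6, -8) = (-139 + 15)*(-6) = -124*(-6) = 744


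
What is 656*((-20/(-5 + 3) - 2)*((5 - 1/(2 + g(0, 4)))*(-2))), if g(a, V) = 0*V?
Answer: -47232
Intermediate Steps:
g(a, V) = 0
656*((-20/(-5 + 3) - 2)*((5 - 1/(2 + g(0, 4)))*(-2))) = 656*((-20/(-5 + 3) - 2)*((5 - 1/(2 + 0))*(-2))) = 656*((-20/(-2) - 2)*((5 - 1/2)*(-2))) = 656*((-20*(-1)/2 - 2)*((5 - 1*½)*(-2))) = 656*((-5*(-2) - 2)*((5 - ½)*(-2))) = 656*((10 - 2)*((9/2)*(-2))) = 656*(8*(-9)) = 656*(-72) = -47232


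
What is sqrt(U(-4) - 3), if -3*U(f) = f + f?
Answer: I*sqrt(3)/3 ≈ 0.57735*I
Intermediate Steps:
U(f) = -2*f/3 (U(f) = -(f + f)/3 = -2*f/3)
sqrt(U(-4) - 3) = sqrt(-2/3*(-4) - 3) = sqrt(8/3 - 3) = sqrt(-1/3) = I*sqrt(3)/3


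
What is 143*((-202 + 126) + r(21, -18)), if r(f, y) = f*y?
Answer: -64922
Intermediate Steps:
143*((-202 + 126) + r(21, -18)) = 143*((-202 + 126) + 21*(-18)) = 143*(-76 - 378) = 143*(-454) = -64922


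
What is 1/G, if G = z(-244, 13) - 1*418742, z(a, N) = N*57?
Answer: -1/418001 ≈ -2.3923e-6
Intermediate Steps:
z(a, N) = 57*N
G = -418001 (G = 57*13 - 1*418742 = 741 - 418742 = -418001)
1/G = 1/(-418001) = -1/418001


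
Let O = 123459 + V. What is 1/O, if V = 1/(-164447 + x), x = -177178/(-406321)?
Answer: 66818092309/8249294857970510 ≈ 8.0999e-6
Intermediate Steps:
x = 177178/406321 (x = -177178*(-1/406321) = 177178/406321 ≈ 0.43605)
V = -406321/66818092309 (V = 1/(-164447 + 177178/406321) = 1/(-66818092309/406321) = -406321/66818092309 ≈ -6.0810e-6)
O = 8249294857970510/66818092309 (O = 123459 - 406321/66818092309 = 8249294857970510/66818092309 ≈ 1.2346e+5)
1/O = 1/(8249294857970510/66818092309) = 66818092309/8249294857970510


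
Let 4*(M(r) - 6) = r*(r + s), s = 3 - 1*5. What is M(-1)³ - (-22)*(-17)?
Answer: -4253/64 ≈ -66.453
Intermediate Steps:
s = -2 (s = 3 - 5 = -2)
M(r) = 6 + r*(-2 + r)/4 (M(r) = 6 + (r*(r - 2))/4 = 6 + (r*(-2 + r))/4 = 6 + r*(-2 + r)/4)
M(-1)³ - (-22)*(-17) = (6 - ½*(-1) + (¼)*(-1)²)³ - (-22)*(-17) = (6 + ½ + (¼)*1)³ - 1*374 = (6 + ½ + ¼)³ - 374 = (27/4)³ - 374 = 19683/64 - 374 = -4253/64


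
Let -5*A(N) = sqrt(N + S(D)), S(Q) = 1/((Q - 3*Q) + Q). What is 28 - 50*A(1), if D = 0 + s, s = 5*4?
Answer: 28 + sqrt(95) ≈ 37.747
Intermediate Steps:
s = 20
D = 20 (D = 0 + 20 = 20)
S(Q) = -1/Q (S(Q) = 1/(-2*Q + Q) = 1/(-Q) = -1/Q)
A(N) = -sqrt(-1/20 + N)/5 (A(N) = -sqrt(N - 1/20)/5 = -sqrt(-1/20 + N)/5)
28 - 50*A(1) = 28 - (-1)*sqrt(-5 + 100*1) = 28 - (-1)*sqrt(-5 + 100) = 28 - (-1)*sqrt(95) = 28 + sqrt(95)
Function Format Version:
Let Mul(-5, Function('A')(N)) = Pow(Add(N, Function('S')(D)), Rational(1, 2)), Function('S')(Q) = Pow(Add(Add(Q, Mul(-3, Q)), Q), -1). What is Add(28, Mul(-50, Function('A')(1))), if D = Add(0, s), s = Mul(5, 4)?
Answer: Add(28, Pow(95, Rational(1, 2))) ≈ 37.747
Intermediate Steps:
s = 20
D = 20 (D = Add(0, 20) = 20)
Function('S')(Q) = Mul(-1, Pow(Q, -1)) (Function('S')(Q) = Pow(Add(Mul(-2, Q), Q), -1) = Pow(Mul(-1, Q), -1) = Mul(-1, Pow(Q, -1)))
Function('A')(N) = Mul(Rational(-1, 5), Pow(Add(Rational(-1, 20), N), Rational(1, 2))) (Function('A')(N) = Mul(Rational(-1, 5), Pow(Add(N, Mul(-1, Pow(20, -1))), Rational(1, 2))) = Mul(Rational(-1, 5), Pow(Add(N, Mul(-1, Rational(1, 20))), Rational(1, 2))) = Mul(Rational(-1, 5), Pow(Add(N, Rational(-1, 20)), Rational(1, 2))) = Mul(Rational(-1, 5), Pow(Add(Rational(-1, 20), N), Rational(1, 2))))
Add(28, Mul(-50, Function('A')(1))) = Add(28, Mul(-50, Mul(Rational(-1, 50), Pow(Add(-5, Mul(100, 1)), Rational(1, 2))))) = Add(28, Mul(-50, Mul(Rational(-1, 50), Pow(Add(-5, 100), Rational(1, 2))))) = Add(28, Mul(-50, Mul(Rational(-1, 50), Pow(95, Rational(1, 2))))) = Add(28, Pow(95, Rational(1, 2)))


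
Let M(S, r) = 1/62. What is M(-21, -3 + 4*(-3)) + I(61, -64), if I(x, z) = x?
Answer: 3783/62 ≈ 61.016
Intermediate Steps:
M(S, r) = 1/62
M(-21, -3 + 4*(-3)) + I(61, -64) = 1/62 + 61 = 3783/62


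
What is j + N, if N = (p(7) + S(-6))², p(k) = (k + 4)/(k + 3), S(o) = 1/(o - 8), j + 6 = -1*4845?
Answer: -5941179/1225 ≈ -4849.9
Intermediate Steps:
j = -4851 (j = -6 - 1*4845 = -6 - 4845 = -4851)
S(o) = 1/(-8 + o)
p(k) = (4 + k)/(3 + k)
N = 1296/1225 (N = ((4 + 7)/(3 + 7) + 1/(-8 - 6))² = (11/10 + 1/(-14))² = ((⅒)*11 - 1/14)² = (11/10 - 1/14)² = (36/35)² = 1296/1225 ≈ 1.0580)
j + N = -4851 + 1296/1225 = -5941179/1225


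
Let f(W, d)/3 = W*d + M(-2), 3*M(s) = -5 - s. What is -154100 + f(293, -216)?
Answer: -343967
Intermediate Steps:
M(s) = -5/3 - s/3 (M(s) = (-5 - s)/3 = -5/3 - s/3)
f(W, d) = -3 + 3*W*d (f(W, d) = 3*(W*d + (-5/3 - ⅓*(-2))) = 3*(W*d + (-5/3 + ⅔)) = 3*(W*d - 1) = 3*(-1 + W*d) = -3 + 3*W*d)
-154100 + f(293, -216) = -154100 + (-3 + 3*293*(-216)) = -154100 + (-3 - 189864) = -154100 - 189867 = -343967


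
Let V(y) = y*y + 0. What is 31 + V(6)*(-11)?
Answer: -365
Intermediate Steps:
V(y) = y**2 (V(y) = y**2 + 0 = y**2)
31 + V(6)*(-11) = 31 + 6**2*(-11) = 31 + 36*(-11) = 31 - 396 = -365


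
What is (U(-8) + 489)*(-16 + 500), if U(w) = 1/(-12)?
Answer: 709907/3 ≈ 2.3664e+5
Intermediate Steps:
U(w) = -1/12
(U(-8) + 489)*(-16 + 500) = (-1/12 + 489)*(-16 + 500) = (5867/12)*484 = 709907/3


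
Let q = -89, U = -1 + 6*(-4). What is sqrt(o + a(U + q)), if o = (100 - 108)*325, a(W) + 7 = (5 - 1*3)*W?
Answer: 9*I*sqrt(35) ≈ 53.245*I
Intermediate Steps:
U = -25 (U = -1 - 24 = -25)
a(W) = -7 + 2*W (a(W) = -7 + (5 - 1*3)*W = -7 + (5 - 3)*W = -7 + 2*W)
o = -2600 (o = -8*325 = -2600)
sqrt(o + a(U + q)) = sqrt(-2600 + (-7 + 2*(-25 - 89))) = sqrt(-2600 + (-7 + 2*(-114))) = sqrt(-2600 + (-7 - 228)) = sqrt(-2600 - 235) = sqrt(-2835) = 9*I*sqrt(35)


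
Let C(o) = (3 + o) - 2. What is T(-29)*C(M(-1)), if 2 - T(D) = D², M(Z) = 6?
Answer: -5873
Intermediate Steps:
C(o) = 1 + o
T(D) = 2 - D²
T(-29)*C(M(-1)) = (2 - 1*(-29)²)*(1 + 6) = (2 - 1*841)*7 = (2 - 841)*7 = -839*7 = -5873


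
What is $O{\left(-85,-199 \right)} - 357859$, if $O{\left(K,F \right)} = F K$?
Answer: $-340944$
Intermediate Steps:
$O{\left(-85,-199 \right)} - 357859 = \left(-199\right) \left(-85\right) - 357859 = 16915 - 357859 = -340944$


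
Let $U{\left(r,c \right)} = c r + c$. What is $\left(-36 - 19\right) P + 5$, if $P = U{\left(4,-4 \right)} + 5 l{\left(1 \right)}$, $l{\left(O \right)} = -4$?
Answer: $2205$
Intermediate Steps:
$U{\left(r,c \right)} = c + c r$
$P = -40$ ($P = - 4 \left(1 + 4\right) + 5 \left(-4\right) = \left(-4\right) 5 - 20 = -20 - 20 = -40$)
$\left(-36 - 19\right) P + 5 = \left(-36 - 19\right) \left(-40\right) + 5 = \left(-55\right) \left(-40\right) + 5 = 2200 + 5 = 2205$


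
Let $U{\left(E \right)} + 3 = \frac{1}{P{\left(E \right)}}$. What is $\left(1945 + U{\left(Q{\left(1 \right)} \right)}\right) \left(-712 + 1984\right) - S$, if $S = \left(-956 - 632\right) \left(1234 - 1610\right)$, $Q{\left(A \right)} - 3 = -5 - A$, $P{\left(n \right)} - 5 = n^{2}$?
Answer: $\frac{13112588}{7} \approx 1.8732 \cdot 10^{6}$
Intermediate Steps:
$P{\left(n \right)} = 5 + n^{2}$
$Q{\left(A \right)} = -2 - A$ ($Q{\left(A \right)} = 3 - \left(5 + A\right) = -2 - A$)
$U{\left(E \right)} = -3 + \frac{1}{5 + E^{2}}$
$S = 597088$ ($S = \left(-1588\right) \left(-376\right) = 597088$)
$\left(1945 + U{\left(Q{\left(1 \right)} \right)}\right) \left(-712 + 1984\right) - S = \left(1945 - \left(3 - \frac{1}{5 + \left(-2 - 1\right)^{2}}\right)\right) \left(-712 + 1984\right) - 597088 = \left(1945 - \left(3 - \frac{1}{5 + \left(-2 - 1\right)^{2}}\right)\right) 1272 - 597088 = \left(1945 - \left(3 - \frac{1}{5 + \left(-3\right)^{2}}\right)\right) 1272 - 597088 = \left(1945 - \left(3 - \frac{1}{5 + 9}\right)\right) 1272 - 597088 = \left(1945 - \left(3 - \frac{1}{14}\right)\right) 1272 - 597088 = \left(1945 + \left(-3 + \frac{1}{14}\right)\right) 1272 - 597088 = \left(1945 - \frac{41}{14}\right) 1272 - 597088 = \frac{27189}{14} \cdot 1272 - 597088 = \frac{17292204}{7} - 597088 = \frac{13112588}{7}$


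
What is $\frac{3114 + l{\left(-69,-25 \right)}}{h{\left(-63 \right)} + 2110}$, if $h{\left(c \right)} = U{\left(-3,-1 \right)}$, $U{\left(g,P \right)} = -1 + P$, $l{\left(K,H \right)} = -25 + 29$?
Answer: $\frac{1559}{1054} \approx 1.4791$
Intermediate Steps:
$l{\left(K,H \right)} = 4$
$h{\left(c \right)} = -2$ ($h{\left(c \right)} = -1 - 1 = -2$)
$\frac{3114 + l{\left(-69,-25 \right)}}{h{\left(-63 \right)} + 2110} = \frac{3114 + 4}{-2 + 2110} = \frac{3118}{2108} = 3118 \cdot \frac{1}{2108} = \frac{1559}{1054}$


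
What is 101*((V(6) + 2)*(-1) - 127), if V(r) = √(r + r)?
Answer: -13029 - 202*√3 ≈ -13379.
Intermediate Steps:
V(r) = √2*√r (V(r) = √(2*r) = √2*√r)
101*((V(6) + 2)*(-1) - 127) = 101*((√2*√6 + 2)*(-1) - 127) = 101*((2*√3 + 2)*(-1) - 127) = 101*((2 + 2*√3)*(-1) - 127) = 101*((-2 - 2*√3) - 127) = 101*(-129 - 2*√3) = -13029 - 202*√3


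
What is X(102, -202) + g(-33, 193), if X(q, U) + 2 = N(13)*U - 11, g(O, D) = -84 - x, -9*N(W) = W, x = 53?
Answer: 1276/9 ≈ 141.78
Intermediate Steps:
N(W) = -W/9
g(O, D) = -137 (g(O, D) = -84 - 1*53 = -84 - 53 = -137)
X(q, U) = -13 - 13*U/9 (X(q, U) = -2 + ((-⅑*13)*U - 11) = -2 + (-13*U/9 - 11) = -2 + (-11 - 13*U/9) = -13 - 13*U/9)
X(102, -202) + g(-33, 193) = (-13 - 13/9*(-202)) - 137 = (-13 + 2626/9) - 137 = 2509/9 - 137 = 1276/9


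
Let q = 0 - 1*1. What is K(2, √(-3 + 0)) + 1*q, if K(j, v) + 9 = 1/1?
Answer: -9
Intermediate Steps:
q = -1 (q = 0 - 1 = -1)
K(j, v) = -8 (K(j, v) = -9 + 1/1 = -9 + 1 = -8)
K(2, √(-3 + 0)) + 1*q = -8 + 1*(-1) = -8 - 1 = -9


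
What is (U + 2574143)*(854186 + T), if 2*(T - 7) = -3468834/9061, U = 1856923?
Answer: 34288068840587496/9061 ≈ 3.7841e+12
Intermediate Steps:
T = -1670990/9061 (T = 7 + (-3468834/9061)/2 = 7 + (-3468834*1/9061)/2 = 7 + (½)*(-3468834/9061) = 7 - 1734417/9061 = -1670990/9061 ≈ -184.42)
(U + 2574143)*(854186 + T) = (1856923 + 2574143)*(854186 - 1670990/9061) = 4431066*(7738108356/9061) = 34288068840587496/9061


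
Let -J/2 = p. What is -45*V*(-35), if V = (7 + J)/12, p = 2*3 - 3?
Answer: 525/4 ≈ 131.25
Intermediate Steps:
p = 3 (p = 6 - 3 = 3)
J = -6 (J = -2*3 = -6)
V = 1/12 (V = (7 - 6)/12 = 1*(1/12) = 1/12 ≈ 0.083333)
-45*V*(-35) = -45*1/12*(-35) = -15/4*(-35) = 525/4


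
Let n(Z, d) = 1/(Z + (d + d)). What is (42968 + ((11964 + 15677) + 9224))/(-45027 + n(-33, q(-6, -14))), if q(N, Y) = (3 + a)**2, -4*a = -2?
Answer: -1357161/765461 ≈ -1.7730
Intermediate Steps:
a = 1/2 (a = -1/4*(-2) = 1/2 ≈ 0.50000)
q(N, Y) = 49/4 (q(N, Y) = (3 + 1/2)**2 = (7/2)**2 = 49/4)
n(Z, d) = 1/(Z + 2*d)
(42968 + ((11964 + 15677) + 9224))/(-45027 + n(-33, q(-6, -14))) = (42968 + ((11964 + 15677) + 9224))/(-45027 + 1/(-33 + 2*(49/4))) = (42968 + (27641 + 9224))/(-45027 + 1/(-33 + 49/2)) = (42968 + 36865)/(-45027 + 1/(-17/2)) = 79833/(-45027 - 2/17) = 79833/(-765461/17) = 79833*(-17/765461) = -1357161/765461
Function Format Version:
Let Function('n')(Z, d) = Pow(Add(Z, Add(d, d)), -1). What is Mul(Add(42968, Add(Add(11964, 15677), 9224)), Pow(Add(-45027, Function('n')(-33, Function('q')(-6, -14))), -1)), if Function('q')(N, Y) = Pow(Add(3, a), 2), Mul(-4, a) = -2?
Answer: Rational(-1357161, 765461) ≈ -1.7730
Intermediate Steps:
a = Rational(1, 2) (a = Mul(Rational(-1, 4), -2) = Rational(1, 2) ≈ 0.50000)
Function('q')(N, Y) = Rational(49, 4) (Function('q')(N, Y) = Pow(Add(3, Rational(1, 2)), 2) = Pow(Rational(7, 2), 2) = Rational(49, 4))
Function('n')(Z, d) = Pow(Add(Z, Mul(2, d)), -1)
Mul(Add(42968, Add(Add(11964, 15677), 9224)), Pow(Add(-45027, Function('n')(-33, Function('q')(-6, -14))), -1)) = Mul(Add(42968, Add(Add(11964, 15677), 9224)), Pow(Add(-45027, Pow(Add(-33, Mul(2, Rational(49, 4))), -1)), -1)) = Mul(Add(42968, Add(27641, 9224)), Pow(Add(-45027, Pow(Add(-33, Rational(49, 2)), -1)), -1)) = Mul(Add(42968, 36865), Pow(Add(-45027, Pow(Rational(-17, 2), -1)), -1)) = Mul(79833, Pow(Add(-45027, Rational(-2, 17)), -1)) = Mul(79833, Pow(Rational(-765461, 17), -1)) = Mul(79833, Rational(-17, 765461)) = Rational(-1357161, 765461)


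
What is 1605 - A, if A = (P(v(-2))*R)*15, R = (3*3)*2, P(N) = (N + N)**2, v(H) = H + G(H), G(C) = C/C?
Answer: 525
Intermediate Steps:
G(C) = 1
v(H) = 1 + H (v(H) = H + 1 = 1 + H)
P(N) = 4*N**2 (P(N) = (2*N)**2 = 4*N**2)
R = 18 (R = 9*2 = 18)
A = 1080 (A = ((4*(1 - 2)**2)*18)*15 = ((4*(-1)**2)*18)*15 = ((4*1)*18)*15 = (4*18)*15 = 72*15 = 1080)
1605 - A = 1605 - 1*1080 = 1605 - 1080 = 525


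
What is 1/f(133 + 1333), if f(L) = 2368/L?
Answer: 733/1184 ≈ 0.61909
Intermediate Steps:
1/f(133 + 1333) = 1/(2368/(133 + 1333)) = 1/(2368/1466) = 1/(2368*(1/1466)) = 1/(1184/733) = 733/1184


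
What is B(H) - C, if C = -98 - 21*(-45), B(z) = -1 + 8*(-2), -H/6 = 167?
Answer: -864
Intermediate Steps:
H = -1002 (H = -6*167 = -1002)
B(z) = -17 (B(z) = -1 - 16 = -17)
C = 847 (C = -98 + 945 = 847)
B(H) - C = -17 - 1*847 = -17 - 847 = -864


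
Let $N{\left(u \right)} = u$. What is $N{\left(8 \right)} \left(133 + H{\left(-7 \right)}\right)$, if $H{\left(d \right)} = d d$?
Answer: $1456$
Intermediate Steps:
$H{\left(d \right)} = d^{2}$
$N{\left(8 \right)} \left(133 + H{\left(-7 \right)}\right) = 8 \left(133 + \left(-7\right)^{2}\right) = 8 \left(133 + 49\right) = 8 \cdot 182 = 1456$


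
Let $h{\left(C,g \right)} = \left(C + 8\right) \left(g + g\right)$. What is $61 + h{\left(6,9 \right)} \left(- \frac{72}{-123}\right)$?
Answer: $\frac{8549}{41} \approx 208.51$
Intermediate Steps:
$h{\left(C,g \right)} = 2 g \left(8 + C\right)$ ($h{\left(C,g \right)} = \left(8 + C\right) 2 g = 2 g \left(8 + C\right)$)
$61 + h{\left(6,9 \right)} \left(- \frac{72}{-123}\right) = 61 + 2 \cdot 9 \left(8 + 6\right) \left(- \frac{72}{-123}\right) = 61 + 2 \cdot 9 \cdot 14 \left(\left(-72\right) \left(- \frac{1}{123}\right)\right) = 61 + 252 \cdot \frac{24}{41} = 61 + \frac{6048}{41} = \frac{8549}{41}$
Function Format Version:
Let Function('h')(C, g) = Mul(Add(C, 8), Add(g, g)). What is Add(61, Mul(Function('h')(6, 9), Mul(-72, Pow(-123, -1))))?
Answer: Rational(8549, 41) ≈ 208.51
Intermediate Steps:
Function('h')(C, g) = Mul(2, g, Add(8, C)) (Function('h')(C, g) = Mul(Add(8, C), Mul(2, g)) = Mul(2, g, Add(8, C)))
Add(61, Mul(Function('h')(6, 9), Mul(-72, Pow(-123, -1)))) = Add(61, Mul(Mul(2, 9, Add(8, 6)), Mul(-72, Pow(-123, -1)))) = Add(61, Mul(Mul(2, 9, 14), Mul(-72, Rational(-1, 123)))) = Add(61, Mul(252, Rational(24, 41))) = Add(61, Rational(6048, 41)) = Rational(8549, 41)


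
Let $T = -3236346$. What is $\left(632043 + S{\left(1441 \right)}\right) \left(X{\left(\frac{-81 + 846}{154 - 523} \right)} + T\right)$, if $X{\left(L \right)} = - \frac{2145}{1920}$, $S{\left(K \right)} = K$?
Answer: $- \frac{65605571749901}{32} \approx -2.0502 \cdot 10^{12}$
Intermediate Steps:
$X{\left(L \right)} = - \frac{143}{128}$ ($X{\left(L \right)} = \left(-2145\right) \frac{1}{1920} = - \frac{143}{128}$)
$\left(632043 + S{\left(1441 \right)}\right) \left(X{\left(\frac{-81 + 846}{154 - 523} \right)} + T\right) = \left(632043 + 1441\right) \left(- \frac{143}{128} - 3236346\right) = 633484 \left(- \frac{414252431}{128}\right) = - \frac{65605571749901}{32}$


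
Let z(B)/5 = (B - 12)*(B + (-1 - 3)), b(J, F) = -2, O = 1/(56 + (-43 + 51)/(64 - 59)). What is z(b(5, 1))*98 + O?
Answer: 11854085/288 ≈ 41160.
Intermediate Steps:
O = 5/288 (O = 1/(56 + 8/5) = 1/(288/5) = 5/288 ≈ 0.017361)
z(B) = 5*(-12 + B)*(-4 + B) (z(B) = 5*((B - 12)*(B + (-1 - 3))) = 5*((-12 + B)*(B - 4)) = 5*((-12 + B)*(-4 + B)) = 5*(-12 + B)*(-4 + B))
z(b(5, 1))*98 + O = (240 - 80*(-2) + 5*(-2)**2)*98 + 5/288 = (240 + 160 + 5*4)*98 + 5/288 = (240 + 160 + 20)*98 + 5/288 = 420*98 + 5/288 = 41160 + 5/288 = 11854085/288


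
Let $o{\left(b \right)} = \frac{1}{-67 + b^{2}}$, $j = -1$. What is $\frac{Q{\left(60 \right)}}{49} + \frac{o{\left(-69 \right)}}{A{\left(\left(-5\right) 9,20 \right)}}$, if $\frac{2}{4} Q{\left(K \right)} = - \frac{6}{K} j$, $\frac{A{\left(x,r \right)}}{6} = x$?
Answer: $\frac{253427}{62101620} \approx 0.0040808$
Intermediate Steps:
$A{\left(x,r \right)} = 6 x$
$Q{\left(K \right)} = \frac{12}{K}$ ($Q{\left(K \right)} = 2 - \frac{6}{K} \left(-1\right) = 2 \frac{6}{K} = \frac{12}{K}$)
$\frac{Q{\left(60 \right)}}{49} + \frac{o{\left(-69 \right)}}{A{\left(\left(-5\right) 9,20 \right)}} = \frac{12 \cdot \frac{1}{60}}{49} + \frac{1}{\left(-67 + \left(-69\right)^{2}\right) 6 \left(\left(-5\right) 9\right)} = 12 \cdot \frac{1}{60} \cdot \frac{1}{49} + \frac{1}{\left(-67 + 4761\right) 6 \left(-45\right)} = \frac{1}{5} \cdot \frac{1}{49} + \frac{1}{4694 \left(-270\right)} = \frac{1}{245} + \frac{1}{4694} \left(- \frac{1}{270}\right) = \frac{1}{245} - \frac{1}{1267380} = \frac{253427}{62101620}$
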